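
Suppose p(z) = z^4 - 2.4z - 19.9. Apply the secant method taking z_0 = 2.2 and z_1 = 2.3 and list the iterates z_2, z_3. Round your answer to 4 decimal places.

2.2406, 2.2423

p(2.2) = -1.754400, p(2.3) = 2.564100
z_2 = 2.300000 − 2.564100·(2.300000 − 2.200000) / (2.564100 − (-1.754400)) = 2.300000 − (0.256410)/(4.318500) = 2.240625
p(2.240625) = -0.073071
z_3 = 2.240625 − (-0.073071)·(2.240625 − 2.300000) / (-0.073071 − 2.564100) = 2.240625 − (0.004339)/(-2.637171) = 2.242270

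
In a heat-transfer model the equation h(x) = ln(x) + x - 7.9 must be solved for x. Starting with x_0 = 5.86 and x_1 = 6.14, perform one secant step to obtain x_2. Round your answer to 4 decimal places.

6.0930

h(5.86) = -0.271850, h(6.14) = 0.054825
x_2 = 6.140000 − 0.054825·(6.140000 − 5.860000) / (0.054825 − (-0.271850)) = 6.140000 − (0.015351)/(0.326675) = 6.093009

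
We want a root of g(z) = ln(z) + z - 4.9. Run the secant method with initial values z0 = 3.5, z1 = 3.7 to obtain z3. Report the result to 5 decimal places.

3.61493

g(3.5) = -0.1472370, g(3.7) = 0.1083328
z2 = 3.7000000 − 0.1083328·(3.7000000 − 3.5000000) / (0.1083328 − (-0.1472370)) = 3.7000000 − (0.0216666)/(0.2555699) = 3.6152225
g(3.6152225) = 0.0003759
z3 = 3.6152225 − 0.0003759·(3.6152225 − 3.7000000) / (0.0003759 − 0.1083328) = 3.6152225 − (-0.0000319)/(-0.1079569) = 3.6149273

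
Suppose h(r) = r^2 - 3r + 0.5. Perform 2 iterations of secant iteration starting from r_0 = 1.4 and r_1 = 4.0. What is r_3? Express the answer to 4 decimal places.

2.5600

h(1.4) = -1.740000, h(4.0) = 4.500000
r_2 = 4.000000 − 4.500000·(4.000000 − 1.400000) / (4.500000 − (-1.740000)) = 4.000000 − (11.700000)/(6.240000) = 2.125000
h(2.125000) = -1.359375
r_3 = 2.125000 − (-1.359375)·(2.125000 − 4.000000) / (-1.359375 − 4.500000) = 2.125000 − (2.548828)/(-5.859375) = 2.560000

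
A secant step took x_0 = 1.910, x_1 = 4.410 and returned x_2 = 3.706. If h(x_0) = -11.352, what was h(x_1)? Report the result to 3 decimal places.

The secant line through (1.910, -11.352) and (4.410, h(x_1)) crosses zero at x_2 = 3.706.
So (1.910, -11.352), (4.410, h(x_1)), (3.706, 0) are collinear:
h(x_1) = -11.352 · (4.410 − 3.706) / (1.910 − 3.706) = -11.352 · (0.70400)/(-1.79600) = 4.44978

4.450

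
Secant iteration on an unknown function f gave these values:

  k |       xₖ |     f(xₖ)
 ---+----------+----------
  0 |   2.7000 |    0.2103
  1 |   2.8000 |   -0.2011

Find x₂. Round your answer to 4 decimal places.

2.7511

x₂ = 2.8000 − (-0.2011)·(2.8000 − 2.7000) / (-0.2011 − 0.2103)
   = 2.8000 − (-0.020110)/(-0.411400) = 2.751118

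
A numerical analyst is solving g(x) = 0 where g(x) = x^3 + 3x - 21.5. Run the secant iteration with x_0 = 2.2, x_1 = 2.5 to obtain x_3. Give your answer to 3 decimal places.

g(2.2) = -4.25200, g(2.5) = 1.62500
x_2 = 2.50000 − 1.62500·(2.50000 − 2.20000) / (1.62500 − (-4.25200)) = 2.50000 − (0.48750)/(5.87700) = 2.41705
g(2.41705) = -0.12814
x_3 = 2.41705 − (-0.12814)·(2.41705 − 2.50000) / (-0.12814 − 1.62500) = 2.41705 − (0.01063)/(-1.75314) = 2.42311

2.423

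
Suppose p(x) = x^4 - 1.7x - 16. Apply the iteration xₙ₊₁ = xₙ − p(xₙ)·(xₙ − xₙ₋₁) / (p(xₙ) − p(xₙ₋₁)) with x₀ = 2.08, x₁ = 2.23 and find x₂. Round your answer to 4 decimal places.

p(2.08) = -0.818263, p(2.23) = 4.938734
x₂ = 2.230000 − 4.938734·(2.230000 − 2.080000) / (4.938734 − (-0.818263)) = 2.230000 − (0.740810)/(5.756997) = 2.101320

2.1013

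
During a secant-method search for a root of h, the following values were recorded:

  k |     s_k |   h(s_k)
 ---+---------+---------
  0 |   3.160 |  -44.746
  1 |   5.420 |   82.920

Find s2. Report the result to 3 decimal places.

3.952

s2 = 5.420 − 82.920·(5.420 − 3.160) / (82.920 − (-44.746))
   = 5.420 − (187.39920)/(127.66600) = 3.95211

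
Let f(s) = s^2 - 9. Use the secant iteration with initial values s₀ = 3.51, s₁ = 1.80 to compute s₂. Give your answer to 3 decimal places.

f(3.51) = 3.32010, f(1.80) = -5.76000
s₂ = 1.80000 − (-5.76000)·(1.80000 − 3.51000) / (-5.76000 − 3.32010) = 1.80000 − (9.84960)/(-9.08010) = 2.88475

2.885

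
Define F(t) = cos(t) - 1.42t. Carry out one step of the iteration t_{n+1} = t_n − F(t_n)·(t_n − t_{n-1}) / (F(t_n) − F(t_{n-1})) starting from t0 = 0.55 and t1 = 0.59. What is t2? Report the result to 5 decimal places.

F(0.55) = 0.0715245, F(0.59) = -0.0068593
t2 = 0.5900000 − (-0.0068593)·(0.5900000 − 0.5500000) / (-0.0068593 − 0.0715245) = 0.5900000 − (-0.0002744)/(-0.0783838) = 0.5864996

0.58650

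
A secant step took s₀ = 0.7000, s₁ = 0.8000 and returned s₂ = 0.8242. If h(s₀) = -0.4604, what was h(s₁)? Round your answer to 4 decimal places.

The secant line through (0.7000, -0.4604) and (0.8000, h(s₁)) crosses zero at s₂ = 0.8242.
So (0.7000, -0.4604), (0.8000, h(s₁)), (0.8242, 0) are collinear:
h(s₁) = -0.4604 · (0.8000 − 0.8242) / (0.7000 − 0.8242) = -0.4604 · (-0.024200)/(-0.124200) = -0.089708

-0.0897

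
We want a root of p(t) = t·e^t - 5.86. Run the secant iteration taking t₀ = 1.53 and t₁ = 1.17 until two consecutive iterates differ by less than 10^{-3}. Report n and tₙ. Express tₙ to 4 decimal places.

n = 5, tₙ = 1.4185

p(1.53) = 1.205811, p(1.17) = -2.090269
t₂ = 1.170000 − (-2.090269)·(-0.360000)/(-3.296079) = 1.398301;  |Δ| = 0.228301
p(1.398301) = -0.199240
t₃ = 1.398301 − (-0.199240)·(0.228301)/(1.891029) = 1.422354;  |Δ| = 0.024054
p(1.422354) = 0.038323
t₄ = 1.422354 − 0.038323·(0.024054)/(0.237563) = 1.418474;  |Δ| = 0.003880
p(1.418474) = -0.000549
t₅ = 1.418474 − (-0.000549)·(-0.003880)/(-0.038871) = 1.418529;  |Δ| = 0.000055
|t₅ − t₄| = 0.000055 < 10^{-3}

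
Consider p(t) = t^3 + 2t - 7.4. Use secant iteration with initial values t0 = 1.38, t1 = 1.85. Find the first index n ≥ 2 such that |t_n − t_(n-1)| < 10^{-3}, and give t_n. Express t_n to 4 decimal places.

p(1.38) = -2.011928, p(1.85) = 2.631625
t2 = 1.850000 − 2.631625·(0.470000)/(4.643553) = 1.583638;  |Δ| = 0.266362
p(1.583638) = -0.261099
t3 = 1.583638 − (-0.261099)·(-0.266362)/(-2.892724) = 1.607680;  |Δ| = 0.024042
p(1.607680) = -0.029370
t4 = 1.607680 − (-0.029370)·(0.024042)/(0.231729) = 1.610728;  |Δ| = 0.003047
p(1.610728) = 0.000396
t5 = 1.610728 − 0.000396·(0.003047)/(0.029766) = 1.610687;  |Δ| = 0.000041
|t5 − t4| = 0.000041 < 10^{-3}

n = 5, t_n = 1.6107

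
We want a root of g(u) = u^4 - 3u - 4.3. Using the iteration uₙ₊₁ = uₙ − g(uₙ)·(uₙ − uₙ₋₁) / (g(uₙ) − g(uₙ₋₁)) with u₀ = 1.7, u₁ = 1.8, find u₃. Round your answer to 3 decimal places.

g(1.7) = -1.04790, g(1.8) = 0.79760
u₂ = 1.80000 − 0.79760·(1.80000 − 1.70000) / (0.79760 − (-1.04790)) = 1.80000 − (0.07976)/(1.84550) = 1.75678
g(1.75678) = -0.04522
u₃ = 1.75678 − (-0.04522)·(1.75678 − 1.80000) / (-0.04522 − 0.79760) = 1.75678 − (0.00195)/(-0.84282) = 1.75910

1.759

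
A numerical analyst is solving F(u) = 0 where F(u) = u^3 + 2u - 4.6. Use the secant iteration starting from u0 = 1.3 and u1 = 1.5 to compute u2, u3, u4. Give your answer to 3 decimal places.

1.275, 1.272, 1.272

F(1.3) = 0.19700, F(1.5) = 1.77500
u2 = 1.50000 − 1.77500·(1.50000 − 1.30000) / (1.77500 − 0.19700) = 1.50000 − (0.35500)/(1.57800) = 1.27503
F(1.27503) = 0.02289
u3 = 1.27503 − 0.02289·(1.27503 − 1.50000) / (0.02289 − 1.77500) = 1.27503 − (-0.00515)/(-1.75211) = 1.27209
F(1.27209) = 0.00271
u4 = 1.27209 − 0.00271·(1.27209 − 1.27503) / (0.00271 − 0.02289) = 1.27209 − (-0.00001)/(-0.02018) = 1.27170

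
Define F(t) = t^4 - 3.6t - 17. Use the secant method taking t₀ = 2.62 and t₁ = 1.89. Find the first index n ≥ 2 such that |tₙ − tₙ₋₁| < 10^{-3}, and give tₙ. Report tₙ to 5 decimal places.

F(2.62) = 20.6879874, F(1.89) = -11.0441016
t₂ = 1.8900000 − (-11.0441016)·(-0.7300000)/(-31.7320890) = 2.1440707;  |Δ| = 0.2540707
F(2.1440707) = -3.5858853
t₃ = 2.1440707 − (-3.5858853)·(0.2540707)/(7.4582163) = 2.2662270;  |Δ| = 0.1221563
F(2.2662270) = 1.2178703
t₄ = 2.2662270 − 1.2178703·(0.1221563)/(4.8037556) = 2.2352574;  |Δ| = 0.0309696
F(2.2352574) = -0.0831569
t₅ = 2.2352574 − (-0.0831569)·(-0.0309696)/(-1.3010272) = 2.2372369;  |Δ| = 0.0019795
F(2.2372369) = -0.0017373
t₆ = 2.2372369 − (-0.0017373)·(0.0019795)/(0.0814197) = 2.2372791;  |Δ| = 0.0000422
|t₆ − t₅| = 0.0000422 < 10^{-3}

n = 6, tₙ = 2.23728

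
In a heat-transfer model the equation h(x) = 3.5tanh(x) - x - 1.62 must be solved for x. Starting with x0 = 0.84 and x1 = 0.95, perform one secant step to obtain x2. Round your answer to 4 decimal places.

h(0.84) = -0.059668, h(0.95) = 0.019241
x2 = 0.950000 − 0.019241·(0.950000 − 0.840000) / (0.019241 − (-0.059668)) = 0.950000 − (0.002116)/(0.078909) = 0.923178

0.9232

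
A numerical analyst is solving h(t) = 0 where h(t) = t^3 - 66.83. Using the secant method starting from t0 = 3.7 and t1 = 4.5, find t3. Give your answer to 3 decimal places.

h(3.7) = -16.17700, h(4.5) = 24.29500
t2 = 4.50000 − 24.29500·(4.50000 − 3.70000) / (24.29500 − (-16.17700)) = 4.50000 − (19.43600)/(40.47200) = 4.01977
h(4.01977) = -1.87650
t3 = 4.01977 − (-1.87650)·(4.01977 − 4.50000) / (-1.87650 − 24.29500) = 4.01977 − (0.90116)/(-26.17150) = 4.05420

4.054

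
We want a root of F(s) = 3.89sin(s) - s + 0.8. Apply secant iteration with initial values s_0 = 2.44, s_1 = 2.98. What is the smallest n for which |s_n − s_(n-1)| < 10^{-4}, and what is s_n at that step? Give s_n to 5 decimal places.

F(2.44) = 0.8707421, F(2.98) = -1.5541367
s_2 = 2.9800000 − (-1.5541367)·(0.5400000)/(-2.4248788) = 2.6339069;  |Δ| = 0.3460931
F(2.6339069) = 0.0572407
s_3 = 2.6339069 − 0.0572407·(-0.3460931)/(1.6113773) = 2.6462011;  |Δ| = 0.0122942
F(2.6462011) = 0.0030122
s_4 = 2.6462011 − 0.0030122·(0.0122942)/(-0.0542285) = 2.6468840;  |Δ| = 0.0006829
F(2.6468840) = -0.0000083
s_5 = 2.6468840 − (-0.0000083)·(0.0006829)/(-0.0030204) = 2.6468821;  |Δ| = 0.0000019
|s_5 − s_4| = 0.0000019 < 10^{-4}

n = 5, s_n = 2.64688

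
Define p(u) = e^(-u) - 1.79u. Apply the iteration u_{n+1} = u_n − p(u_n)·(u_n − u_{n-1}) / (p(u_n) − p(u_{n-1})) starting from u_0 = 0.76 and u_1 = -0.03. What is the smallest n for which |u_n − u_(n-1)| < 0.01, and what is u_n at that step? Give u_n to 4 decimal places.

p(0.76) = -0.892734, p(-0.03) = 1.084155
u_2 = -0.030000 − 1.084155·(-0.790000)/(1.976888) = 0.403248;  |Δ| = 0.433248
p(0.403248) = -0.053667
u_3 = 0.403248 − (-0.053667)·(0.433248)/(-1.137821) = 0.382813;  |Δ| = 0.020435
p(0.382813) = -0.003295
u_4 = 0.382813 − (-0.003295)·(-0.020435)/(0.050372) = 0.381476;  |Δ| = 0.001337
|u_4 − u_3| = 0.001337 < 0.01

n = 4, u_n = 0.3815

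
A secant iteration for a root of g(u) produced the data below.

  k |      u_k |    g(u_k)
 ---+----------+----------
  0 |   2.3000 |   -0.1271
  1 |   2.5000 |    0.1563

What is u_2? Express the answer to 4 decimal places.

u_2 = 2.5000 − 0.1563·(2.5000 − 2.3000) / (0.1563 − (-0.1271))
   = 2.5000 − (0.031260)/(0.283400) = 2.389697

2.3897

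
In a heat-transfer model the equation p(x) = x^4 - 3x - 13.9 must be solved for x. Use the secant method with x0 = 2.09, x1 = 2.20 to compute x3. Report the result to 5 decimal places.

p(2.09) = -1.0897024, p(2.20) = 2.9256000
x2 = 2.2000000 − 2.9256000·(2.2000000 − 2.0900000) / (2.9256000 − (-1.0897024)) = 2.2000000 − (0.3218160)/(4.0153024) = 2.1198526
p(2.1198526) = -0.0655432
x3 = 2.1198526 − (-0.0655432)·(2.1198526 − 2.2000000) / (-0.0655432 − 2.9256000) = 2.1198526 − (0.0052531)/(-2.9911432) = 2.1216088

2.12161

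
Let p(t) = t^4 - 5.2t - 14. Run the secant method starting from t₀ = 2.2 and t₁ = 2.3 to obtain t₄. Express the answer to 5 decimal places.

p(2.2) = -2.0144000, p(2.3) = 2.0241000
t₂ = 2.3000000 − 2.0241000·(2.3000000 − 2.2000000) / (2.0241000 − (-2.0144000)) = 2.3000000 − (0.2024100)/(4.0385000) = 2.2498799
p(2.2498799) = -0.0759406
t₃ = 2.2498799 − (-0.0759406)·(2.2498799 − 2.3000000) / (-0.0759406 − 2.0241000) = 2.2498799 − (0.0038062)/(-2.1000406) = 2.2516923
p(2.2516923) = -0.0027003
t₄ = 2.2516923 − (-0.0027003)·(2.2516923 − 2.2498799) / (-0.0027003 − (-0.0759406)) = 2.2516923 − (-0.0000049)/(0.0732403) = 2.2517591

2.25176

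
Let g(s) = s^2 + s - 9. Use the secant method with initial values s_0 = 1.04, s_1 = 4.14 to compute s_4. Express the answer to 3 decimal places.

2.547

g(1.04) = -6.87840, g(4.14) = 12.27960
s_2 = 4.14000 − 12.27960·(4.14000 − 1.04000) / (12.27960 − (-6.87840)) = 4.14000 − (38.06676)/(19.15800) = 2.15301
g(2.15301) = -2.21154
s_3 = 2.15301 − (-2.21154)·(2.15301 − 4.14000) / (-2.21154 − 12.27960) = 2.15301 − (4.39431)/(-14.49114) = 2.45625
g(2.45625) = -0.51058
s_4 = 2.45625 − (-0.51058)·(2.45625 − 2.15301) / (-0.51058 − (-2.21154)) = 2.45625 − (-0.15483)/(1.70096) = 2.54728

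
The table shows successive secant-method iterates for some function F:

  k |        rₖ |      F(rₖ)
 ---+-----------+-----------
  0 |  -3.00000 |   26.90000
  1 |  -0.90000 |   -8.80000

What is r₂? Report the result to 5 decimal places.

r₂ = -0.90000 − (-8.80000)·(-0.90000 − (-3.00000)) / (-8.80000 − 26.90000)
   = -0.90000 − (-18.4800000)/(-35.7000000) = -1.4176471

-1.41765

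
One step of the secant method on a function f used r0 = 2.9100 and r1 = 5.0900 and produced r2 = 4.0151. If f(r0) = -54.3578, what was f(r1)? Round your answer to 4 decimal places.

52.8723

The secant line through (2.9100, -54.3578) and (5.0900, f(r1)) crosses zero at r2 = 4.0151.
So (2.9100, -54.3578), (5.0900, f(r1)), (4.0151, 0) are collinear:
f(r1) = -54.3578 · (5.0900 − 4.0151) / (2.9100 − 4.0151) = -54.3578 · (1.074900)/(-1.105100) = 52.872319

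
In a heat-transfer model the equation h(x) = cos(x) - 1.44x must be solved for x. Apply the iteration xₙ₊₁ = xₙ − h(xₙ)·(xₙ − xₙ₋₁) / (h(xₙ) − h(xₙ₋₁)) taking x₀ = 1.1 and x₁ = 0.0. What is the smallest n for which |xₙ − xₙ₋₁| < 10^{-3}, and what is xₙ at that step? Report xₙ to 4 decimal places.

h(1.1) = -1.130404, h(0.0) = 1.000000
x₂ = 0.000000 − 1.000000·(-1.100000)/(2.130404) = 0.516334;  |Δ| = 0.516334
h(0.516334) = 0.126114
x₃ = 0.516334 − 0.126114·(0.516334)/(-0.873886) = 0.590848;  |Δ| = 0.074514
h(0.590848) = -0.020353
x₄ = 0.590848 − (-0.020353)·(0.074514)/(-0.146467) = 0.580494;  |Δ| = 0.010354
h(0.580494) = 0.000281
x₅ = 0.580494 − 0.000281·(-0.010354)/(0.020634) = 0.580635;  |Δ| = 0.000141
|x₅ − x₄| = 0.000141 < 10^{-3}

n = 5, xₙ = 0.5806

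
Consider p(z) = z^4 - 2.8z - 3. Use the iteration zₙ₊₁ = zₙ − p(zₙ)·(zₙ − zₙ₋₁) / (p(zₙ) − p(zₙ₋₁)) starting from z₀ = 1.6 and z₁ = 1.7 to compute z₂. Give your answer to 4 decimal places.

p(1.6) = -0.926400, p(1.7) = 0.592100
z₂ = 1.700000 − 0.592100·(1.700000 − 1.600000) / (0.592100 − (-0.926400)) = 1.700000 − (0.059210)/(1.518500) = 1.661008

1.6610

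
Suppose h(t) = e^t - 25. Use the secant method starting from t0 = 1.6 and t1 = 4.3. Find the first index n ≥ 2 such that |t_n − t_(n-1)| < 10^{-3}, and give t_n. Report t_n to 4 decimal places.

h(1.6) = -20.046968, h(4.3) = 48.699794
t2 = 4.300000 − 48.699794·(2.700000)/(68.746761) = 2.387336;  |Δ| = 1.912664
h(2.387336) = -14.115539
t3 = 2.387336 − (-14.115539)·(-1.912664)/(-62.815333) = 2.817140;  |Δ| = 0.429804
h(2.817140) = -8.271060
t4 = 2.817140 − (-8.271060)·(0.429804)/(5.844479) = 3.425395;  |Δ| = 0.608255
h(3.425395) = 5.734792
t5 = 3.425395 − 5.734792·(0.608255)/(14.005852) = 3.176341;  |Δ| = 0.249054
h(3.176341) = -1.041071
t6 = 3.176341 − (-1.041071)·(-0.249054)/(-6.775863) = 3.214607;  |Δ| = 0.038266
h(3.214607) = -0.106499
t7 = 3.214607 − (-0.106499)·(0.038266)/(0.934572) = 3.218967;  |Δ| = 0.004361
h(3.218967) = 0.002288
t8 = 3.218967 − 0.002288·(0.004361)/(0.108786) = 3.218876;  |Δ| = 0.000092
|t8 − t7| = 0.000092 < 10^{-3}

n = 8, t_n = 3.2189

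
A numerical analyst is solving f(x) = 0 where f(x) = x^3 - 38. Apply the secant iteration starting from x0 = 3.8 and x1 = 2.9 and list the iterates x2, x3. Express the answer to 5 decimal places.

f(3.8) = 16.8720000, f(2.9) = -13.6110000
x2 = 2.9000000 − (-13.6110000)·(2.9000000 − 3.8000000) / (-13.6110000 − 16.8720000) = 2.9000000 − (12.2499000)/(-30.4830000) = 3.3018601
f(3.3018601) = -2.0021978
x3 = 3.3018601 − (-2.0021978)·(3.3018601 − 2.9000000) / (-2.0021978 − (-13.6110000)) = 3.3018601 − (-0.8046033)/(11.6088022) = 3.3711698

3.30186, 3.37117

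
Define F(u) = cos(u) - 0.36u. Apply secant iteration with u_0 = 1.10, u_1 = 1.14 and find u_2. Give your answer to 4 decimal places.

F(1.10) = 0.057596, F(1.14) = 0.007195
u_2 = 1.140000 − 0.007195·(1.140000 − 1.100000) / (0.007195 − 0.057596) = 1.140000 − (0.000288)/(-0.050402) = 1.145710

1.1457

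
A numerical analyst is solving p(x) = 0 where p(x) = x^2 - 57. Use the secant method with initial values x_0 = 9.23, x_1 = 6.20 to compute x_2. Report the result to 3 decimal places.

p(9.23) = 28.19290, p(6.20) = -18.56000
x_2 = 6.20000 − (-18.56000)·(6.20000 − 9.23000) / (-18.56000 − 28.19290) = 6.20000 − (56.23680)/(-46.75290) = 7.40285

7.403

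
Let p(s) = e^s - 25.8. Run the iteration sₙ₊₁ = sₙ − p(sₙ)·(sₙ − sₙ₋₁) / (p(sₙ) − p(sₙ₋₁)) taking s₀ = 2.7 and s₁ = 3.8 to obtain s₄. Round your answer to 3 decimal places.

3.253

p(2.7) = -10.92027, p(3.8) = 18.90118
s₂ = 3.80000 − 18.90118·(3.80000 − 2.70000) / (18.90118 − (-10.92027)) = 3.80000 − (20.79130)/(29.82145) = 3.10281
p(3.10281) = -3.53965
s₃ = 3.10281 − (-3.53965)·(3.10281 − 3.80000) / (-3.53965 − 18.90118) = 3.10281 − (2.46782)/(-22.44083) = 3.21278
p(3.21278) = -0.95200
s₄ = 3.21278 − (-0.95200)·(3.21278 − 3.10281) / (-0.95200 − (-3.53965)) = 3.21278 − (-0.10469)/(2.58764) = 3.25324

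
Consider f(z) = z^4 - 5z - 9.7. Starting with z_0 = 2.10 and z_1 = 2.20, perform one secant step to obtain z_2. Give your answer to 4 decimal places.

f(2.10) = -0.751900, f(2.20) = 2.725600
z_2 = 2.200000 − 2.725600·(2.200000 − 2.100000) / (2.725600 − (-0.751900)) = 2.200000 − (0.272560)/(3.477500) = 2.121622

2.1216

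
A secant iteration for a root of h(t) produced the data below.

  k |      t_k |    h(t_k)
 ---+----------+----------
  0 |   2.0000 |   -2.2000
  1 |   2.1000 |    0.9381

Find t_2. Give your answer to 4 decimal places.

2.0701

t_2 = 2.1000 − 0.9381·(2.1000 − 2.0000) / (0.9381 − (-2.2000))
   = 2.1000 − (0.093810)/(3.138100) = 2.070106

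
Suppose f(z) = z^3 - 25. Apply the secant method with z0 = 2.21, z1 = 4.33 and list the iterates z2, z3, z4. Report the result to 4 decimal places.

f(2.21) = -14.206139, f(4.33) = 56.182737
z2 = 4.330000 − 56.182737·(4.330000 − 2.210000) / (56.182737 − (-14.206139)) = 4.330000 − (119.107402)/(70.388876) = 2.637866
f(2.637866) = -6.644837
z3 = 2.637866 − (-6.644837)·(2.637866 − 4.330000) / (-6.644837 − 56.182737) = 2.637866 − (11.243954)/(-62.827574) = 2.816831
f(2.816831) = -2.649741
z4 = 2.816831 − (-2.649741)·(2.816831 − 2.637866) / (-2.649741 − (-6.644837)) = 2.816831 − (-0.474212)/(3.995096) = 2.935530

2.6379, 2.8168, 2.9355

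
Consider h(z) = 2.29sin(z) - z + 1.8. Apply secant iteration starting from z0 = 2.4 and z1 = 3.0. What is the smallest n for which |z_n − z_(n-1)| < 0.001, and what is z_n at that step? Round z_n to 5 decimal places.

h(2.4) = 0.9468107, h(3.0) = -0.8768352
z2 = 3.0000000 − (-0.8768352)·(0.6000000)/(-1.8236459) = 2.7115114;  |Δ| = 0.2884886
h(2.7115114) = 0.0432920
z3 = 2.7115114 − 0.0432920·(-0.2884886)/(0.9201272) = 2.7250848;  |Δ| = 0.0135734
h(2.7250848) = 0.0013791
z4 = 2.7250848 − 0.0013791·(0.0135734)/(-0.0419129) = 2.7255314;  |Δ| = 0.0004466
|z4 − z3| = 0.0004466 < 0.001

n = 4, z_n = 2.72553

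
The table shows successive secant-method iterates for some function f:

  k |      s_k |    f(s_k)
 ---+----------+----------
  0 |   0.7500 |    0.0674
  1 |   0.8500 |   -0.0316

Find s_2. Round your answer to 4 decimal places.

s_2 = 0.8500 − (-0.0316)·(0.8500 − 0.7500) / (-0.0316 − 0.0674)
   = 0.8500 − (-0.003160)/(-0.099000) = 0.818081

0.8181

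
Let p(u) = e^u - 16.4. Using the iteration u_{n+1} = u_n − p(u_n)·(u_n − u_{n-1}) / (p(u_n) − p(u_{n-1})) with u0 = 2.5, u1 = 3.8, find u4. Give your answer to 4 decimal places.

2.8009

p(2.5) = -4.217506, p(3.8) = 28.301184
u2 = 3.800000 − 28.301184·(3.800000 − 2.500000) / (28.301184 − (-4.217506)) = 3.800000 − (36.791540)/(32.518691) = 2.668603
p(2.668603) = -1.980185
u3 = 2.668603 − (-1.980185)·(2.668603 − 3.800000) / (-1.980185 − 28.301184) = 2.668603 − (2.240375)/(-30.281370) = 2.742589
p(2.742589) = -0.872874
u4 = 2.742589 − (-0.872874)·(2.742589 − 2.668603) / (-0.872874 − (-1.980185)) = 2.742589 − (-0.064580)/(1.107311) = 2.800910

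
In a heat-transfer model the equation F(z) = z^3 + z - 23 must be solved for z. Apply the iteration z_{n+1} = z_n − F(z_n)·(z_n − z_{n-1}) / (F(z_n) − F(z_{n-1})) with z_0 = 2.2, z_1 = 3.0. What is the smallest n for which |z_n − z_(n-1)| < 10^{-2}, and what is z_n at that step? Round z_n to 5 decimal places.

n = 4, z_n = 2.72682

F(2.2) = -10.1520000, F(3.0) = 7.0000000
z_2 = 3.0000000 − 7.0000000·(0.8000000)/(17.1520000) = 2.6735075;  |Δ| = 0.3264925
F(2.6735075) = -1.2172179
z_3 = 2.6735075 − (-1.2172179)·(-0.3264925)/(-8.2172179) = 2.7218709;  |Δ| = 0.0483634
F(2.7218709) = -0.1129285
z_4 = 2.7218709 − (-0.1129285)·(0.0483634)/(1.1042894) = 2.7268167;  |Δ| = 0.0049458
|z_4 − z_3| = 0.0049458 < 10^{-2}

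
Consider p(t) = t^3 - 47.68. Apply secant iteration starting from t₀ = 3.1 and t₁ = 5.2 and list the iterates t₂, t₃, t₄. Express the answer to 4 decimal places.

3.4390, 3.5625, 3.6296

p(3.1) = -17.889000, p(5.2) = 92.928000
t₂ = 5.200000 − 92.928000·(5.200000 − 3.100000) / (92.928000 − (-17.889000)) = 5.200000 − (195.148800)/(110.817000) = 3.438999
p(3.438999) = -7.007927
t₃ = 3.438999 − (-7.007927)·(3.438999 − 5.200000) / (-7.007927 − 92.928000) = 3.438999 − (12.340963)/(-99.935927) = 3.562488
p(3.562488) = -2.467315
t₄ = 3.562488 − (-2.467315)·(3.562488 − 3.438999) / (-2.467315 − (-7.007927)) = 3.562488 − (-0.304686)/(4.540611) = 3.629591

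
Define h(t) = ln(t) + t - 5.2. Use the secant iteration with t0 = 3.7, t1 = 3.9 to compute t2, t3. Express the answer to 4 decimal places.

3.8517, 3.8515

h(3.7) = -0.191667, h(3.9) = 0.060977
t2 = 3.900000 − 0.060977·(3.900000 − 3.700000) / (0.060977 − (-0.191667)) = 3.900000 − (0.012195)/(0.252644) = 3.851729
h(3.851729) = 0.000251
t3 = 3.851729 − 0.000251·(3.851729 − 3.900000) / (0.000251 − 0.060977) = 3.851729 − (-0.000012)/(-0.060725) = 3.851529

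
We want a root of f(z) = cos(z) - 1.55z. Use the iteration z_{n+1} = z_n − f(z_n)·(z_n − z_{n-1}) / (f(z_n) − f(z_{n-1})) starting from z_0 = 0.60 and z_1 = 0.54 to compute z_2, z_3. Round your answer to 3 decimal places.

0.550, 0.550

f(0.60) = -0.10466, f(0.54) = 0.02071
z_2 = 0.54000 − 0.02071·(0.54000 − 0.60000) / (0.02071 − (-0.10466)) = 0.54000 − (-0.00124)/(0.12537) = 0.54991
f(0.54991) = 0.00021
z_3 = 0.54991 − 0.00021·(0.54991 − 0.54000) / (0.00021 − 0.02071) = 0.54991 − (0.00000)/(-0.02050) = 0.55001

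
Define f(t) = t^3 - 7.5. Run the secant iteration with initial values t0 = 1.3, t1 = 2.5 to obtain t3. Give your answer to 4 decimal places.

f(1.3) = -5.303000, f(2.5) = 8.125000
t2 = 2.500000 − 8.125000·(2.500000 − 1.300000) / (8.125000 − (-5.303000)) = 2.500000 − (9.750000)/(13.428000) = 1.773905
f(1.773905) = -1.917981
t3 = 1.773905 − (-1.917981)·(1.773905 − 2.500000) / (-1.917981 − 8.125000) = 1.773905 − (1.392636)/(-10.042981) = 1.912573

1.9126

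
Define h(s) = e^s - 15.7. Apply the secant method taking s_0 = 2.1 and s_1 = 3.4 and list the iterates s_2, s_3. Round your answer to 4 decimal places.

2.5493, 2.6931

h(2.1) = -7.533830, h(3.4) = 14.264100
s_2 = 3.400000 − 14.264100·(3.400000 − 2.100000) / (14.264100 − (-7.533830)) = 3.400000 − (18.543330)/(21.797930) = 2.549308
h(2.549308) = -2.901759
s_3 = 2.549308 − (-2.901759)·(2.549308 − 3.400000) / (-2.901759 − 14.264100) = 2.549308 − (2.468504)/(-17.165859) = 2.693111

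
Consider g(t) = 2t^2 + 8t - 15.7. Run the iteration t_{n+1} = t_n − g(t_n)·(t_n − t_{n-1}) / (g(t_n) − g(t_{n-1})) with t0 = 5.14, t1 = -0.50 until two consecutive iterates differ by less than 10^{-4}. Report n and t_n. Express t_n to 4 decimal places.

n = 7, t_n = 1.4424

g(5.14) = 78.259200, g(-0.50) = -19.200000
t2 = -0.500000 − (-19.200000)·(-5.640000)/(-97.459200) = 0.611111;  |Δ| = 1.111111
g(0.611111) = -10.064198
t3 = 0.611111 − (-10.064198)·(1.111111)/(9.135802) = 1.835135;  |Δ| = 1.224024
g(1.835135) = 5.716523
t4 = 1.835135 − 5.716523·(1.224024)/(15.780721) = 1.391736;  |Δ| = 0.443399
g(1.391736) = -0.692257
t5 = 1.391736 − (-0.692257)·(-0.443399)/(-6.408780) = 1.439630;  |Δ| = 0.047895
g(1.439630) = -0.037885
t6 = 1.439630 − (-0.037885)·(0.047895)/(0.654372) = 1.442403;  |Δ| = 0.002773
g(1.442403) = 0.000281
t7 = 1.442403 − 0.000281·(0.002773)/(0.038166) = 1.442383;  |Δ| = 0.000020
|t7 − t6| = 0.000020 < 10^{-4}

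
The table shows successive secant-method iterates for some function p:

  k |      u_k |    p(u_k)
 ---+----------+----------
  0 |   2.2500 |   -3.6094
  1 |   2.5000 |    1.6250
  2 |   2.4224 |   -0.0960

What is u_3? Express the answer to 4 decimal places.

2.4267

u_3 = 2.4224 − (-0.0960)·(2.4224 − 2.5000) / (-0.0960 − 1.6250)
   = 2.4224 − (0.007450)/(-1.721000) = 2.426729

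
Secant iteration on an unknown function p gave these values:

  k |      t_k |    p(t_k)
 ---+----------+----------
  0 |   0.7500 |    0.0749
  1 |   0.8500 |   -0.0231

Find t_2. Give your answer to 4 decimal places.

t_2 = 0.8500 − (-0.0231)·(0.8500 − 0.7500) / (-0.0231 − 0.0749)
   = 0.8500 − (-0.002310)/(-0.098000) = 0.826429

0.8264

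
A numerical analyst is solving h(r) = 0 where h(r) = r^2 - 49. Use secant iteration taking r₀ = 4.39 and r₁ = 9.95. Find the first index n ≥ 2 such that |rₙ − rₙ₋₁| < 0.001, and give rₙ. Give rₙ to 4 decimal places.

h(4.39) = -29.727900, h(9.95) = 50.002500
r₂ = 9.950000 − 50.002500·(5.560000)/(79.730400) = 6.463075;  |Δ| = 3.486925
h(6.463075) = -7.228657
r₃ = 6.463075 − (-7.228657)·(-3.486925)/(-57.231157) = 6.903496;  |Δ| = 0.440421
h(6.903496) = -1.341743
r₄ = 6.903496 − (-1.341743)·(0.440421)/(5.886914) = 7.003876;  |Δ| = 0.100381
h(7.003876) = 0.054286
r₅ = 7.003876 − 0.054286·(0.100381)/(1.396029) = 6.999973;  |Δ| = 0.003903
h(6.999973) = -0.000377
r₆ = 6.999973 − (-0.000377)·(-0.003903)/(-0.054662) = 7.000000;  |Δ| = 0.000027
|r₆ − r₅| = 0.000027 < 0.001

n = 6, rₙ = 7.0000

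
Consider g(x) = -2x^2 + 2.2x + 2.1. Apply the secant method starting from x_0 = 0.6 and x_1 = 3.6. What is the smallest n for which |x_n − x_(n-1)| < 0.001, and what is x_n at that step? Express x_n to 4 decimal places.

g(0.6) = 2.700000, g(3.6) = -15.900000
x_2 = 3.600000 − (-15.900000)·(3.000000)/(-18.600000) = 1.035484;  |Δ| = 2.564516
g(1.035484) = 2.233611
x_3 = 1.035484 − 2.233611·(-2.564516)/(18.133611) = 1.351369;  |Δ| = 0.315885
g(1.351369) = 1.420617
x_4 = 1.351369 − 1.420617·(0.315885)/(-0.812994) = 1.903342;  |Δ| = 0.551973
g(1.903342) = -0.958069
x_5 = 1.903342 − (-0.958069)·(0.551973)/(-2.378686) = 1.681022;  |Δ| = 0.222320
g(1.681022) = 0.146577
x_6 = 1.681022 − 0.146577·(-0.222320)/(1.104646) = 1.710522;  |Δ| = 0.029500
g(1.710522) = 0.011376
x_7 = 1.710522 − 0.011376·(0.029500)/(-0.135201) = 1.713004;  |Δ| = 0.002482
g(1.713004) = -0.000159
x_8 = 1.713004 − (-0.000159)·(0.002482)/(-0.011535) = 1.712970;  |Δ| = 0.000034
|x_8 − x_7| = 0.000034 < 0.001

n = 8, x_n = 1.7130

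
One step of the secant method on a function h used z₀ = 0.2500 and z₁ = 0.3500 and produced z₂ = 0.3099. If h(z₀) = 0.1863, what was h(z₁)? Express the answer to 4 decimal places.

-0.1247

The secant line through (0.2500, 0.1863) and (0.3500, h(z₁)) crosses zero at z₂ = 0.3099.
So (0.2500, 0.1863), (0.3500, h(z₁)), (0.3099, 0) are collinear:
h(z₁) = 0.1863 · (0.3500 − 0.3099) / (0.2500 − 0.3099) = 0.1863 · (0.040100)/(-0.059900) = -0.124718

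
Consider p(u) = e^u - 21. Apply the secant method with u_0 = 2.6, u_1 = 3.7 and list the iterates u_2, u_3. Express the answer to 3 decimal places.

p(2.6) = -7.53626, p(3.7) = 19.44730
u_2 = 3.70000 − 19.44730·(3.70000 − 2.60000) / (19.44730 − (-7.53626)) = 3.70000 − (21.39203)/(26.98357) = 2.90722
p(2.90722) = -2.69416
u_3 = 2.90722 − (-2.69416)·(2.90722 − 3.70000) / (-2.69416 − 19.44730) = 2.90722 − (2.13588)/(-22.14147) = 3.00369

2.907, 3.004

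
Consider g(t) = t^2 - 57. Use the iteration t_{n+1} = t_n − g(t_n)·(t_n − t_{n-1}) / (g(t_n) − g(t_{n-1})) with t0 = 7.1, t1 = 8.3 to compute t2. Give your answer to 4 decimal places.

7.5279

g(7.1) = -6.590000, g(8.3) = 11.890000
t2 = 8.300000 − 11.890000·(8.300000 − 7.100000) / (11.890000 − (-6.590000)) = 8.300000 − (14.268000)/(18.480000) = 7.527922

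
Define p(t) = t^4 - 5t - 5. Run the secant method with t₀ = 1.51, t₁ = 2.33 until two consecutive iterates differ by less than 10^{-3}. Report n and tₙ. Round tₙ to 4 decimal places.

n = 6, tₙ = 1.9617

p(1.51) = -7.351144, p(2.33) = 12.822955
t₂ = 2.330000 − 12.822955·(0.820000)/(20.174099) = 1.808796;  |Δ| = 0.521204
p(1.808796) = -3.339680
t₃ = 1.808796 − (-3.339680)·(-0.521204)/(-16.162635) = 1.916492;  |Δ| = 0.107696
p(1.916492) = -1.091957
t₄ = 1.916492 − (-1.091957)·(0.107696)/(2.247723) = 1.968812;  |Δ| = 0.052319
p(1.968812) = 0.181017
t₅ = 1.968812 − 0.181017·(0.052319)/(1.272974) = 1.961372;  |Δ| = 0.007440
p(1.961372) = -0.007609
t₆ = 1.961372 − (-0.007609)·(-0.007440)/(-0.188626) = 1.961672;  |Δ| = 0.000300
|t₆ − t₅| = 0.000300 < 10^{-3}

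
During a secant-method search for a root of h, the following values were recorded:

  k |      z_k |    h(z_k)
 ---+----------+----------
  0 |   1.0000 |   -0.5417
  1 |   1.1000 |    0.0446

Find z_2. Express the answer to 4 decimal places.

z_2 = 1.1000 − 0.0446·(1.1000 − 1.0000) / (0.0446 − (-0.5417))
   = 1.1000 − (0.004460)/(0.586300) = 1.092393

1.0924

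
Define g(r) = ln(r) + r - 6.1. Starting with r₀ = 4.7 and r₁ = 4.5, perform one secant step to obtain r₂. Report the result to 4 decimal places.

4.5788

g(4.7) = 0.147563, g(4.5) = -0.095923
r₂ = 4.500000 − (-0.095923)·(4.500000 − 4.700000) / (-0.095923 − 0.147563) = 4.500000 − (0.019185)/(-0.243485) = 4.578791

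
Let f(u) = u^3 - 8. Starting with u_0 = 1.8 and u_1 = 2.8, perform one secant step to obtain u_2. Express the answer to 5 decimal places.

1.93449

f(1.8) = -2.1680000, f(2.8) = 13.9520000
u_2 = 2.8000000 − 13.9520000·(2.8000000 − 1.8000000) / (13.9520000 − (-2.1680000)) = 2.8000000 − (13.9520000)/(16.1200000) = 1.9344913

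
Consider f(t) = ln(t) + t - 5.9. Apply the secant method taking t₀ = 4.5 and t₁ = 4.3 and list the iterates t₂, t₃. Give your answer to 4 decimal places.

f(4.5) = 0.104077, f(4.3) = -0.141385
t₂ = 4.300000 − (-0.141385)·(4.300000 − 4.500000) / (-0.141385 − 0.104077) = 4.300000 − (0.028277)/(-0.245462) = 4.415199
f(4.415199) = 0.000252
t₃ = 4.415199 − 0.000252·(4.415199 − 4.300000) / (0.000252 − (-0.141385)) = 4.415199 − (0.000029)/(0.141637) = 4.414994

4.4152, 4.4150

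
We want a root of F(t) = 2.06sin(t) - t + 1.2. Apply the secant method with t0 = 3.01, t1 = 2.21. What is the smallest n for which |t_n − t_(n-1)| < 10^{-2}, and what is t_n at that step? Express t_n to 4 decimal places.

n = 4, t_n = 2.4745

F(3.01) = -1.539701, F(2.21) = 0.643296
t2 = 2.210000 − 0.643296·(-0.800000)/(2.182997) = 2.445748;  |Δ| = 0.235748
F(2.445748) = 0.074782
t3 = 2.445748 − 0.074782·(0.235748)/(-0.568514) = 2.476758;  |Δ| = 0.031010
F(2.476758) = -0.005885
t4 = 2.476758 − (-0.005885)·(0.031010)/(-0.080667) = 2.474496;  |Δ| = 0.002262
|t4 − t3| = 0.002262 < 10^{-2}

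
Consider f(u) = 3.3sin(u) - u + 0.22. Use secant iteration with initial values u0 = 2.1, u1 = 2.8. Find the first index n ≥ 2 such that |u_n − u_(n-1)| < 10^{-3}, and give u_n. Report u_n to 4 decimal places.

n = 5, u_n = 2.4142

f(2.1) = 0.968591, f(2.8) = -1.474539
u2 = 2.800000 − (-1.474539)·(0.700000)/(-2.443130) = 2.377518;  |Δ| = 0.422482
f(2.377518) = 0.125649
u3 = 2.377518 − 0.125649·(-0.422482)/(1.600188) = 2.410692;  |Δ| = 0.033174
f(2.410692) = 0.012191
u4 = 2.410692 − 0.012191·(0.033174)/(-0.113458) = 2.414257;  |Δ| = 0.003564
f(2.414257) = -0.000146
u5 = 2.414257 − (-0.000146)·(0.003564)/(-0.012337) = 2.414215;  |Δ| = 0.000042
|u5 − u4| = 0.000042 < 10^{-3}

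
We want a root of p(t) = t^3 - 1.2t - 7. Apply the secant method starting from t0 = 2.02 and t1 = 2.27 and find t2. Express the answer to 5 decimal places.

p(2.02) = -1.1815920, p(2.27) = 1.9730830
t2 = 2.2700000 − 1.9730830·(2.2700000 − 2.0200000) / (1.9730830 − (-1.1815920)) = 2.2700000 − (0.4932708)/(3.1546750) = 2.1136382

2.11364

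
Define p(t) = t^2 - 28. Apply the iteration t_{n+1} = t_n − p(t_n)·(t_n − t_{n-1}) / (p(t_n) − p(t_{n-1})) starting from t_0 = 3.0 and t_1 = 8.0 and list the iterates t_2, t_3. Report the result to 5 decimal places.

4.72727, 5.17143

p(3.0) = -19.0000000, p(8.0) = 36.0000000
t_2 = 8.0000000 − 36.0000000·(8.0000000 − 3.0000000) / (36.0000000 − (-19.0000000)) = 8.0000000 − (180.0000000)/(55.0000000) = 4.7272727
p(4.7272727) = -5.6528926
t_3 = 4.7272727 − (-5.6528926)·(4.7272727 − 8.0000000) / (-5.6528926 − 36.0000000) = 4.7272727 − (18.5003757)/(-41.6528926) = 5.1714286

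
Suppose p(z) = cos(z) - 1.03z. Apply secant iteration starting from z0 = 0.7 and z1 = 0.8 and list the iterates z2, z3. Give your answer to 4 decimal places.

0.7256, 0.7260

p(0.7) = 0.043842, p(0.8) = -0.127293
z2 = 0.800000 − (-0.127293)·(0.800000 − 0.700000) / (-0.127293 − 0.043842) = 0.800000 − (-0.012729)/(-0.171135) = 0.725618
p(0.725618) = 0.000702
z3 = 0.725618 − 0.000702·(0.725618 − 0.800000) / (0.000702 − (-0.127293)) = 0.725618 − (-0.000052)/(0.127996) = 0.726026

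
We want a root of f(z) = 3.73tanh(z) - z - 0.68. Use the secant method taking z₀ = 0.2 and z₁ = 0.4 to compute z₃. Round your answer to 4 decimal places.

f(0.2) = -0.143790, f(0.4) = 0.337210
z₂ = 0.400000 − 0.337210·(0.400000 − 0.200000) / (0.337210 − (-0.143790)) = 0.400000 − (0.067442)/(0.481000) = 0.259788
f(0.259788) = 0.007995
z₃ = 0.259788 − 0.007995·(0.259788 − 0.400000) / (0.007995 − 0.337210) = 0.259788 − (-0.001121)/(-0.329215) = 0.256383

0.2564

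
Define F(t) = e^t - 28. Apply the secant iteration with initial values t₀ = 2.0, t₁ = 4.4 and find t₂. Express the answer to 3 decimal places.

F(2.0) = -20.61094, F(4.4) = 53.45087
t₂ = 4.40000 − 53.45087·(4.40000 − 2.00000) / (53.45087 − (-20.61094)) = 4.40000 − (128.28208)/(74.06181) = 2.66791

2.668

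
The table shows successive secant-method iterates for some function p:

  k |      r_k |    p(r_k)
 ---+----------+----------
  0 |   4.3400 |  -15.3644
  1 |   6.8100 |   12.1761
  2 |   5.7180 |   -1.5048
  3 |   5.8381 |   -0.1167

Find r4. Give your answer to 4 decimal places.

r4 = 5.8381 − (-0.1167)·(5.8381 − 5.7180) / (-0.1167 − (-1.5048))
   = 5.8381 − (-0.014016)/(1.388100) = 5.848197

5.8482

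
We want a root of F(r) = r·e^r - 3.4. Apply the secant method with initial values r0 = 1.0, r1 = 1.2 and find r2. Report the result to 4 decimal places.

F(1.0) = -0.681718, F(1.2) = 0.584140
r2 = 1.200000 − 0.584140·(1.200000 − 1.000000) / (0.584140 − (-0.681718)) = 1.200000 − (0.116828)/(1.265858) = 1.107708

1.1077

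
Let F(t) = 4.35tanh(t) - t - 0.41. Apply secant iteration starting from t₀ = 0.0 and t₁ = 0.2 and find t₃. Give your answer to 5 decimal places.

F(0.0) = -0.4100000, F(0.2) = 0.2485826
t₂ = 0.2000000 − 0.2485826·(0.2000000 − 0.0000000) / (0.2485826 − (-0.4100000)) = 0.2000000 − (0.0497165)/(0.6585826) = 0.1245098
F(0.1245098) = 0.0043263
t₃ = 0.1245098 − 0.0043263·(0.1245098 − 0.2000000) / (0.0043263 − 0.2485826) = 0.1245098 − (-0.0003266)/(-0.2442564) = 0.1231727

0.12317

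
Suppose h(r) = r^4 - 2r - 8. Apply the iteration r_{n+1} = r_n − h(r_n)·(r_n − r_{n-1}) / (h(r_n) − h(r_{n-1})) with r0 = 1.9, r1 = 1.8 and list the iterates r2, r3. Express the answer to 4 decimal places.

1.8472, 1.8495

h(1.9) = 1.232100, h(1.8) = -1.102400
r2 = 1.800000 − (-1.102400)·(1.800000 − 1.900000) / (-1.102400 − 1.232100) = 1.800000 − (0.110240)/(-2.334500) = 1.847222
h(1.847222) = -0.051134
r3 = 1.847222 − (-0.051134)·(1.847222 − 1.800000) / (-0.051134 − (-1.102400)) = 1.847222 − (-0.002415)/(1.051266) = 1.849519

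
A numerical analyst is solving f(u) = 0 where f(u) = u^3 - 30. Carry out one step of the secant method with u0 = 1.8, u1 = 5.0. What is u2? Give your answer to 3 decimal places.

f(1.8) = -24.16800, f(5.0) = 95.00000
u2 = 5.00000 − 95.00000·(5.00000 − 1.80000) / (95.00000 − (-24.16800)) = 5.00000 − (304.00000)/(119.16800) = 2.44898

2.449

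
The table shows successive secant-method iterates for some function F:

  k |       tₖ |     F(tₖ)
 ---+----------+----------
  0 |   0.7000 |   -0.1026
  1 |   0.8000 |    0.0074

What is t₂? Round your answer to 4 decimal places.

t₂ = 0.8000 − 0.0074·(0.8000 − 0.7000) / (0.0074 − (-0.1026))
   = 0.8000 − (0.000740)/(0.110000) = 0.793273

0.7933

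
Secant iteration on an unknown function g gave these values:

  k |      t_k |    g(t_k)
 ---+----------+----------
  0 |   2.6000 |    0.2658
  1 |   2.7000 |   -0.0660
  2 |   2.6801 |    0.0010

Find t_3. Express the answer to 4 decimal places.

2.6804

t_3 = 2.6801 − 0.0010·(2.6801 − 2.7000) / (0.0010 − (-0.0660))
   = 2.6801 − (-0.000020)/(0.067000) = 2.680397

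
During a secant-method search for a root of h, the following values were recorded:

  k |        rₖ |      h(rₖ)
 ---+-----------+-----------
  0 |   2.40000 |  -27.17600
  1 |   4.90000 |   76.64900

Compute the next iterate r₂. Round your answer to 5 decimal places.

r₂ = 4.90000 − 76.64900·(4.90000 − 2.40000) / (76.64900 − (-27.17600))
   = 4.90000 − (191.6225000)/(103.8250000) = 3.0543703

3.05437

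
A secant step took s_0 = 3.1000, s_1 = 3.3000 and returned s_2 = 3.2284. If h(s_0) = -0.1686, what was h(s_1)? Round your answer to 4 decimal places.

0.0940

The secant line through (3.1000, -0.1686) and (3.3000, h(s_1)) crosses zero at s_2 = 3.2284.
So (3.1000, -0.1686), (3.3000, h(s_1)), (3.2284, 0) are collinear:
h(s_1) = -0.1686 · (3.3000 − 3.2284) / (3.1000 − 3.2284) = -0.1686 · (0.071600)/(-0.128400) = 0.094017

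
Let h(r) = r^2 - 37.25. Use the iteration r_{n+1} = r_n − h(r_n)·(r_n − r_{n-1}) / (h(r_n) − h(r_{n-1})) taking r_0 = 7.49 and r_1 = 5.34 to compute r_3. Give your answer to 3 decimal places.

h(7.49) = 18.85010, h(5.34) = -8.73440
r_2 = 5.34000 − (-8.73440)·(5.34000 − 7.49000) / (-8.73440 − 18.85010) = 5.34000 − (18.77896)/(-27.58450) = 6.02078
h(6.02078) = -1.00022
r_3 = 6.02078 − (-1.00022)·(6.02078 − 5.34000) / (-1.00022 − (-8.73440)) = 6.02078 − (-0.68093)/(7.73418) = 6.10882

6.109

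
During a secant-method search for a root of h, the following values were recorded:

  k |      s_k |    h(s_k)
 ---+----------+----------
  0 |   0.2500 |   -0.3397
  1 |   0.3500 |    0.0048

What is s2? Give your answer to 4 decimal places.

0.3486

s2 = 0.3500 − 0.0048·(0.3500 − 0.2500) / (0.0048 − (-0.3397))
   = 0.3500 − (0.000480)/(0.344500) = 0.348607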